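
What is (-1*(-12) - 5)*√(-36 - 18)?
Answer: 21*I*√6 ≈ 51.439*I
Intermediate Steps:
(-1*(-12) - 5)*√(-36 - 18) = (12 - 5)*√(-54) = 7*(3*I*√6) = 21*I*√6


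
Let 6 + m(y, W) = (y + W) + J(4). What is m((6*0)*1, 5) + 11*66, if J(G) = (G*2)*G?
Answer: 757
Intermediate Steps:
J(G) = 2*G**2 (J(G) = (2*G)*G = 2*G**2)
m(y, W) = 26 + W + y (m(y, W) = -6 + ((y + W) + 2*4**2) = -6 + ((W + y) + 2*16) = -6 + ((W + y) + 32) = -6 + (32 + W + y) = 26 + W + y)
m((6*0)*1, 5) + 11*66 = (26 + 5 + (6*0)*1) + 11*66 = (26 + 5 + 0*1) + 726 = (26 + 5 + 0) + 726 = 31 + 726 = 757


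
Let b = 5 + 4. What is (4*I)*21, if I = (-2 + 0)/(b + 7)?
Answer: -21/2 ≈ -10.500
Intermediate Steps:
b = 9
I = -⅛ (I = (-2 + 0)/(9 + 7) = -2/16 = -2*1/16 = -⅛ ≈ -0.12500)
(4*I)*21 = (4*(-⅛))*21 = -½*21 = -21/2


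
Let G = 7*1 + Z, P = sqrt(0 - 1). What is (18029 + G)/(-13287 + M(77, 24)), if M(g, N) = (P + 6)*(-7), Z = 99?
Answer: -3718791/2733266 + 1953*I/2733266 ≈ -1.3606 + 0.00071453*I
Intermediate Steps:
P = I (P = sqrt(-1) = I ≈ 1.0*I)
M(g, N) = -42 - 7*I (M(g, N) = (I + 6)*(-7) = (6 + I)*(-7) = -42 - 7*I)
G = 106 (G = 7*1 + 99 = 7 + 99 = 106)
(18029 + G)/(-13287 + M(77, 24)) = (18029 + 106)/(-13287 + (-42 - 7*I)) = 18135/(-13329 - 7*I) = 18135*((-13329 + 7*I)/177662290) = 279*(-13329 + 7*I)/2733266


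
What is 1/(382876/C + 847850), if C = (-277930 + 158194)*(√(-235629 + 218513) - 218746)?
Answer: 36352051836323418389094516/30821087149958210895169297388161 - 5730505092*I*√4279/30821087149958210895169297388161 ≈ 1.1795e-6 - 1.2162e-20*I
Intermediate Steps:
C = 26191771056 - 239472*I*√4279 (C = -119736*(√(-17116) - 218746) = -119736*(2*I*√4279 - 218746) = -119736*(-218746 + 2*I*√4279) = 26191771056 - 239472*I*√4279 ≈ 2.6192e+10 - 1.5665e+7*I)
1/(382876/C + 847850) = 1/(382876/(26191771056 - 239472*I*√4279) + 847850) = 1/(847850 + 382876/(26191771056 - 239472*I*√4279))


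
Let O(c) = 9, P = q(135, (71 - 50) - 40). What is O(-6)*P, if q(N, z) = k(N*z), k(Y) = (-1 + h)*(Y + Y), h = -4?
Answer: 230850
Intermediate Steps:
k(Y) = -10*Y (k(Y) = (-1 - 4)*(Y + Y) = -10*Y)
q(N, z) = -10*N*z
P = 25650 (P = -10*135*((71 - 50) - 40) = -10*135*(21 - 40) = -10*135*(-19) = 25650)
O(-6)*P = 9*25650 = 230850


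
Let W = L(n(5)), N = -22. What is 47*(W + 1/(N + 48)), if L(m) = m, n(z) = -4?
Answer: -4841/26 ≈ -186.19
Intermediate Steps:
W = -4
47*(W + 1/(N + 48)) = 47*(-4 + 1/(-22 + 48)) = 47*(-4 + 1/26) = 47*(-103/26) = -4841/26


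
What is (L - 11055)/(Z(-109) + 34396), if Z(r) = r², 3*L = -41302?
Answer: -74467/138831 ≈ -0.53639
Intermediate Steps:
L = -41302/3 (L = (⅓)*(-41302) = -41302/3 ≈ -13767.)
(L - 11055)/(Z(-109) + 34396) = (-41302/3 - 11055)/((-109)² + 34396) = -74467/(3*(11881 + 34396)) = -74467/3/46277 = -74467/3*1/46277 = -74467/138831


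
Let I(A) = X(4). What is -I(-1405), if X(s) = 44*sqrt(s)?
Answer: -88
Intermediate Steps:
I(A) = 88 (I(A) = 44*sqrt(4) = 44*2 = 88)
-I(-1405) = -1*88 = -88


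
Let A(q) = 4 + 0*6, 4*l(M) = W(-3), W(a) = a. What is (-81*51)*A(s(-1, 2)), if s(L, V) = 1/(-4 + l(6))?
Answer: -16524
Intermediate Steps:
l(M) = -3/4 (l(M) = (1/4)*(-3) = -3/4)
s(L, V) = -4/19 (s(L, V) = 1/(-4 - 3/4) = 1/(-19/4) = -4/19)
A(q) = 4 (A(q) = 4 + 0 = 4)
(-81*51)*A(s(-1, 2)) = -81*51*4 = -4131*4 = -16524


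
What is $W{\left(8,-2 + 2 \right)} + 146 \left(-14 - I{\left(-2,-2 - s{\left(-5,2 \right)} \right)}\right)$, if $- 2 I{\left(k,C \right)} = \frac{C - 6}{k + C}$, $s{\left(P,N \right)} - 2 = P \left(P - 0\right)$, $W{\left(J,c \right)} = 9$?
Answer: $- \frac{60530}{31} \approx -1952.6$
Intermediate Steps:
$s{\left(P,N \right)} = 2 + P^{2}$ ($s{\left(P,N \right)} = 2 + P \left(P - 0\right) = 2 + P \left(P + 0\right) = 2 + P P = 2 + P^{2}$)
$I{\left(k,C \right)} = - \frac{-6 + C}{2 \left(C + k\right)}$ ($I{\left(k,C \right)} = - \frac{\left(C - 6\right) \frac{1}{k + C}}{2} = - \frac{\left(-6 + C\right) \frac{1}{C + k}}{2} = - \frac{\frac{1}{C + k} \left(-6 + C\right)}{2} = - \frac{-6 + C}{2 \left(C + k\right)}$)
$W{\left(8,-2 + 2 \right)} + 146 \left(-14 - I{\left(-2,-2 - s{\left(-5,2 \right)} \right)}\right) = 9 + 146 \left(-14 - \frac{3 - \frac{-2 - \left(2 + \left(-5\right)^{2}\right)}{2}}{\left(-2 - \left(2 + \left(-5\right)^{2}\right)\right) - 2}\right) = 9 + 146 \left(-14 - \frac{3 - \frac{-2 - \left(2 + 25\right)}{2}}{\left(-2 - \left(2 + 25\right)\right) - 2}\right) = 9 + 146 \left(-14 - \frac{3 - \frac{-2 - 27}{2}}{\left(-2 - 27\right) - 2}\right) = 9 + 146 \left(-14 - \frac{3 - - \frac{29}{2}}{-29 - 2}\right) = 9 + 146 \left(-14 - \frac{3 + \frac{29}{2}}{-31}\right) = 9 + 146 \left(-14 - \left(- \frac{1}{31}\right) \frac{35}{2}\right) = 9 + 146 \left(-14 - - \frac{35}{62}\right) = 9 + 146 \left(-14 + \frac{35}{62}\right) = 9 + 146 \left(- \frac{833}{62}\right) = 9 - \frac{60809}{31} = - \frac{60530}{31}$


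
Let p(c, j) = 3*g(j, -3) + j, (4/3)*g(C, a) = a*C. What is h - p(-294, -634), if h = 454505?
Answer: 901719/2 ≈ 4.5086e+5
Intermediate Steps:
g(C, a) = 3*C*a/4 (g(C, a) = 3*(a*C)/4 = 3*(C*a)/4 = 3*C*a/4)
p(c, j) = -23*j/4 (p(c, j) = 3*((¾)*j*(-3)) + j = 3*(-9*j/4) + j = -27*j/4 + j = -23*j/4)
h - p(-294, -634) = 454505 - (-23)*(-634)/4 = 454505 - 1*7291/2 = 454505 - 7291/2 = 901719/2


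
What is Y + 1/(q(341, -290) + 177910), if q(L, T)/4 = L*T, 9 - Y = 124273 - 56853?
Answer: -14672004151/217650 ≈ -67411.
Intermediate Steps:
Y = -67411 (Y = 9 - (124273 - 56853) = 9 - 1*67420 = 9 - 67420 = -67411)
q(L, T) = 4*L*T (q(L, T) = 4*(L*T) = 4*L*T)
Y + 1/(q(341, -290) + 177910) = -67411 + 1/(4*341*(-290) + 177910) = -67411 + 1/(-395560 + 177910) = -67411 + 1/(-217650) = -67411 - 1/217650 = -14672004151/217650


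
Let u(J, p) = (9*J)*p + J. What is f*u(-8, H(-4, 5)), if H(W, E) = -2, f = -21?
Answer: -2856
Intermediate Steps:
u(J, p) = J + 9*J*p (u(J, p) = 9*J*p + J = J + 9*J*p)
f*u(-8, H(-4, 5)) = -(-168)*(1 + 9*(-2)) = -(-168)*(1 - 18) = -(-168)*(-17) = -21*136 = -2856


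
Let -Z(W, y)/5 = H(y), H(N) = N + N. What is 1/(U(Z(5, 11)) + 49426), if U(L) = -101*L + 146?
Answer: 1/60682 ≈ 1.6479e-5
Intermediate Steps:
H(N) = 2*N
Z(W, y) = -10*y
U(L) = 146 - 101*L
1/(U(Z(5, 11)) + 49426) = 1/((146 - (-1010)*11) + 49426) = 1/((146 - 101*(-110)) + 49426) = 1/((146 + 11110) + 49426) = 1/(11256 + 49426) = 1/60682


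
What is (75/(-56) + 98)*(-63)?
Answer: -48717/8 ≈ -6089.6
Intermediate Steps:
(75/(-56) + 98)*(-63) = (75*(-1/56) + 98)*(-63) = (-75/56 + 98)*(-63) = (5413/56)*(-63) = -48717/8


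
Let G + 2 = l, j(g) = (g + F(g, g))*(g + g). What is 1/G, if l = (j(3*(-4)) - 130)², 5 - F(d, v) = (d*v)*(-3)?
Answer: 1/106708898 ≈ 9.3713e-9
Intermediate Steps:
F(d, v) = 5 + 3*d*v (F(d, v) = 5 - d*v*(-3) = 5 - (-3)*d*v = 5 + 3*d*v)
j(g) = 2*g*(5 + g + 3*g²) (j(g) = (g + (5 + 3*g*g))*(g + g) = (g + (5 + 3*g²))*(2*g) = (5 + g + 3*g²)*(2*g) = 2*g*(5 + g + 3*g²))
l = 106708900 (l = (2*(3*(-4))*(5 + 3*(-4) + 3*(3*(-4))²) - 130)² = (2*(-12)*(5 - 12 + 3*(-12)²) - 130)² = (2*(-12)*(5 - 12 + 3*144) - 130)² = (2*(-12)*(5 - 12 + 432) - 130)² = (2*(-12)*425 - 130)² = (-10200 - 130)² = (-10330)² = 106708900)
G = 106708898 (G = -2 + 106708900 = 106708898)
1/G = 1/106708898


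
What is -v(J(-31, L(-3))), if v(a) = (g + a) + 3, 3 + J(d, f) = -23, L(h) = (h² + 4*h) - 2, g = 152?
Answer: -129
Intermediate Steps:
L(h) = -2 + h² + 4*h
J(d, f) = -26 (J(d, f) = -3 - 23 = -26)
v(a) = 155 + a (v(a) = (152 + a) + 3 = 155 + a)
-v(J(-31, L(-3))) = -(155 - 26) = -1*129 = -129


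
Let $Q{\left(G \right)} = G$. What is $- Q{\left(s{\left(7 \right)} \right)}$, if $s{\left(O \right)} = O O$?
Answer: $-49$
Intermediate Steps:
$s{\left(O \right)} = O^{2}$
$- Q{\left(s{\left(7 \right)} \right)} = - 7^{2} = \left(-1\right) 49 = -49$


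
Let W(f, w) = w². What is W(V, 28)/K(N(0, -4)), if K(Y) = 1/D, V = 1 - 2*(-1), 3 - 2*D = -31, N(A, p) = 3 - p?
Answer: 13328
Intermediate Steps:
D = 17 (D = 3/2 - ½*(-31) = 3/2 + 31/2 = 17)
V = 3 (V = 1 + 2 = 3)
K(Y) = 1/17
W(V, 28)/K(N(0, -4)) = 28²/(1/17) = 784*17 = 13328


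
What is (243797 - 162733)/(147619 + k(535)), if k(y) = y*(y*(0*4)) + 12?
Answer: 81064/147631 ≈ 0.54910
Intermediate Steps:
k(y) = 12 (k(y) = y*(y*0) + 12 = y*0 + 12 = 0 + 12 = 12)
(243797 - 162733)/(147619 + k(535)) = (243797 - 162733)/(147619 + 12) = 81064/147631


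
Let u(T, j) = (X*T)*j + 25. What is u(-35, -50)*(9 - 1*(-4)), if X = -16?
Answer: -363675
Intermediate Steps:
u(T, j) = 25 - 16*T*j (u(T, j) = (-16*T)*j + 25 = -16*T*j + 25 = 25 - 16*T*j)
u(-35, -50)*(9 - 1*(-4)) = (25 - 16*(-35)*(-50))*(9 - 1*(-4)) = (25 - 28000)*(9 + 4) = -27975*13 = -363675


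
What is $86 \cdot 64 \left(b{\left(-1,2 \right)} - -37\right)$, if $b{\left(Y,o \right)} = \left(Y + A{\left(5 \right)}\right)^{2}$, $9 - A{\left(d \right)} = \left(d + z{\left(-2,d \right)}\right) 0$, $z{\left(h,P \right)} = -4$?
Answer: $555904$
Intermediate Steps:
$A{\left(d \right)} = 9$ ($A{\left(d \right)} = 9 - \left(d - 4\right) 0 = 9 - \left(-4 + d\right) 0 = 9 - 0 = 9 + 0 = 9$)
$b{\left(Y,o \right)} = \left(9 + Y\right)^{2}$ ($b{\left(Y,o \right)} = \left(Y + 9\right)^{2} = \left(9 + Y\right)^{2}$)
$86 \cdot 64 \left(b{\left(-1,2 \right)} - -37\right) = 86 \cdot 64 \left(\left(9 - 1\right)^{2} - -37\right) = 5504 \left(8^{2} + 37\right) = 5504 \left(64 + 37\right) = 5504 \cdot 101 = 555904$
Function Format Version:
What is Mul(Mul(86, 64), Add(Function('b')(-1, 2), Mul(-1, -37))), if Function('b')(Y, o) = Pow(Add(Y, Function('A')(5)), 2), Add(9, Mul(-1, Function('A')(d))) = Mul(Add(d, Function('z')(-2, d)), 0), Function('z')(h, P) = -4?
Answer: 555904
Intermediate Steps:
Function('A')(d) = 9 (Function('A')(d) = Add(9, Mul(-1, Mul(Add(d, -4), 0))) = Add(9, Mul(-1, Mul(Add(-4, d), 0))) = Add(9, Mul(-1, 0)) = Add(9, 0) = 9)
Function('b')(Y, o) = Pow(Add(9, Y), 2) (Function('b')(Y, o) = Pow(Add(Y, 9), 2) = Pow(Add(9, Y), 2))
Mul(Mul(86, 64), Add(Function('b')(-1, 2), Mul(-1, -37))) = Mul(Mul(86, 64), Add(Pow(Add(9, -1), 2), Mul(-1, -37))) = Mul(5504, Add(Pow(8, 2), 37)) = Mul(5504, Add(64, 37)) = Mul(5504, 101) = 555904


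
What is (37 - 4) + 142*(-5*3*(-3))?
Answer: 6423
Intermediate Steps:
(37 - 4) + 142*(-5*3*(-3)) = 33 + 142*(-15*(-3)) = 33 + 142*45 = 33 + 6390 = 6423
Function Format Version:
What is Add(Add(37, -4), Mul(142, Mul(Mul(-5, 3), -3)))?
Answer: 6423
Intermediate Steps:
Add(Add(37, -4), Mul(142, Mul(Mul(-5, 3), -3))) = Add(33, Mul(142, Mul(-15, -3))) = Add(33, Mul(142, 45)) = Add(33, 6390) = 6423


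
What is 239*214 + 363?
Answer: 51509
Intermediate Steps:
239*214 + 363 = 51146 + 363 = 51509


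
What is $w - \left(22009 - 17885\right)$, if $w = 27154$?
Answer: $23030$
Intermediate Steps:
$w - \left(22009 - 17885\right) = 27154 - \left(22009 - 17885\right) = 27154 - 4124 = 23030$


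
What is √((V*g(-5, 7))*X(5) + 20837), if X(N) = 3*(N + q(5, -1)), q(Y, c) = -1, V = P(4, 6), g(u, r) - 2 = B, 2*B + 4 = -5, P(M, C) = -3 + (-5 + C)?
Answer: √20897 ≈ 144.56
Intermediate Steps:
P(M, C) = -8 + C
B = -9/2 (B = -2 + (½)*(-5) = -2 - 5/2 = -9/2 ≈ -4.5000)
g(u, r) = -5/2 (g(u, r) = 2 - 9/2 = -5/2)
V = -2 (V = -8 + 6 = -2)
X(N) = -3 + 3*N (X(N) = 3*(N - 1) = 3*(-1 + N) = -3 + 3*N)
√((V*g(-5, 7))*X(5) + 20837) = √((-2*(-5/2))*(-3 + 3*5) + 20837) = √(5*(-3 + 15) + 20837) = √(5*12 + 20837) = √(60 + 20837) = √20897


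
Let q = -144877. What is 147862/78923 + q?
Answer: -879536893/6071 ≈ -1.4488e+5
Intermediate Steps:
147862/78923 + q = 147862/78923 - 144877 = 147862*(1/78923) - 144877 = 11374/6071 - 144877 = -879536893/6071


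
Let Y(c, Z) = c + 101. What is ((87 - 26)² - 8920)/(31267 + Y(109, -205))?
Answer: -5199/31477 ≈ -0.16517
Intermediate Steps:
Y(c, Z) = 101 + c
((87 - 26)² - 8920)/(31267 + Y(109, -205)) = ((87 - 26)² - 8920)/(31267 + (101 + 109)) = (61² - 8920)/(31267 + 210) = (3721 - 8920)/31477 = -5199*1/31477 = -5199/31477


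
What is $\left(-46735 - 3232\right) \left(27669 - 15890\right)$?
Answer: $-588561293$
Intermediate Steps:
$\left(-46735 - 3232\right) \left(27669 - 15890\right) = \left(-49967\right) 11779 = -588561293$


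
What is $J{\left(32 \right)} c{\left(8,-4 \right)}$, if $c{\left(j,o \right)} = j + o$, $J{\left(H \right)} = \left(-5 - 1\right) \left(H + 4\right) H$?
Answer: $-27648$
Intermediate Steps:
$J{\left(H \right)} = - 6 H \left(4 + H\right)$ ($J{\left(H \right)} = - 6 \left(4 + H\right) H = - 6 H \left(4 + H\right)$)
$J{\left(32 \right)} c{\left(8,-4 \right)} = \left(-6\right) 32 \left(4 + 32\right) \left(8 - 4\right) = \left(-6\right) 32 \cdot 36 \cdot 4 = \left(-6912\right) 4 = -27648$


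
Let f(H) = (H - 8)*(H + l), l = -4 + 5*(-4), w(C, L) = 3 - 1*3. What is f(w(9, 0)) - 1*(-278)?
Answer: 470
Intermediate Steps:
w(C, L) = 0 (w(C, L) = 3 - 3 = 0)
l = -24 (l = -4 - 20 = -24)
f(H) = (-24 + H)*(-8 + H) (f(H) = (H - 8)*(H - 24) = (-8 + H)*(-24 + H) = (-24 + H)*(-8 + H))
f(w(9, 0)) - 1*(-278) = (192 + 0² - 32*0) - 1*(-278) = (192 + 0 + 0) + 278 = 192 + 278 = 470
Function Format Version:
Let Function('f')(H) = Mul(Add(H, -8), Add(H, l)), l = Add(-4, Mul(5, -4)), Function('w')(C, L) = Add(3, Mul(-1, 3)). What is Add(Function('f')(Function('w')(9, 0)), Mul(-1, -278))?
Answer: 470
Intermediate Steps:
Function('w')(C, L) = 0 (Function('w')(C, L) = Add(3, -3) = 0)
l = -24 (l = Add(-4, -20) = -24)
Function('f')(H) = Mul(Add(-24, H), Add(-8, H)) (Function('f')(H) = Mul(Add(H, -8), Add(H, -24)) = Mul(Add(-8, H), Add(-24, H)) = Mul(Add(-24, H), Add(-8, H)))
Add(Function('f')(Function('w')(9, 0)), Mul(-1, -278)) = Add(Add(192, Pow(0, 2), Mul(-32, 0)), Mul(-1, -278)) = Add(Add(192, 0, 0), 278) = Add(192, 278) = 470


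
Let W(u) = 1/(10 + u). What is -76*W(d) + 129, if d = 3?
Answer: 1601/13 ≈ 123.15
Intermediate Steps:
-76*W(d) + 129 = -76/(10 + 3) + 129 = -76/13 + 129 = 1601/13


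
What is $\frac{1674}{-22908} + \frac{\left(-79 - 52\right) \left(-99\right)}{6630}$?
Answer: $\frac{3972156}{2109445} \approx 1.883$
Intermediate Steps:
$\frac{1674}{-22908} + \frac{\left(-79 - 52\right) \left(-99\right)}{6630} = 1674 \left(- \frac{1}{22908}\right) + \left(-131\right) \left(-99\right) \frac{1}{6630} = - \frac{279}{3818} + 12969 \cdot \frac{1}{6630} = - \frac{279}{3818} + \frac{4323}{2210} = \frac{3972156}{2109445}$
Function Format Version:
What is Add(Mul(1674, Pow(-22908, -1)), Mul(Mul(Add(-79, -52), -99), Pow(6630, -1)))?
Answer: Rational(3972156, 2109445) ≈ 1.8830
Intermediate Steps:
Add(Mul(1674, Pow(-22908, -1)), Mul(Mul(Add(-79, -52), -99), Pow(6630, -1))) = Add(Mul(1674, Rational(-1, 22908)), Mul(Mul(-131, -99), Rational(1, 6630))) = Add(Rational(-279, 3818), Mul(12969, Rational(1, 6630))) = Add(Rational(-279, 3818), Rational(4323, 2210)) = Rational(3972156, 2109445)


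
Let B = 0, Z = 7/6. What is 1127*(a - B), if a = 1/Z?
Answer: 966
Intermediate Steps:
Z = 7/6 (Z = 7*(⅙) = 7/6 ≈ 1.1667)
a = 6/7 (a = 1/(7/6) = 6/7 ≈ 0.85714)
1127*(a - B) = 1127*(6/7 - 1*0) = 1127*(6/7 + 0) = 1127*(6/7) = 966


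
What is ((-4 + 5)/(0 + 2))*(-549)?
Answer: -549/2 ≈ -274.50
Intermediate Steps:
((-4 + 5)/(0 + 2))*(-549) = (1/2)*(-549) = (1*(½))*(-549) = (½)*(-549) = -549/2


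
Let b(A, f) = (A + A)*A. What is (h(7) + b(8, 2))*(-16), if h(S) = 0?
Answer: -2048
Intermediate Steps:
b(A, f) = 2*A² (b(A, f) = (2*A)*A = 2*A²)
(h(7) + b(8, 2))*(-16) = (0 + 2*8²)*(-16) = (0 + 2*64)*(-16) = (0 + 128)*(-16) = 128*(-16) = -2048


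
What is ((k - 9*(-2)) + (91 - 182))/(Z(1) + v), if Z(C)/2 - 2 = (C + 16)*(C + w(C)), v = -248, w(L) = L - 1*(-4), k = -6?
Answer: 79/40 ≈ 1.9750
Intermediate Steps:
w(L) = 4 + L (w(L) = L + 4 = 4 + L)
Z(C) = 4 + 2*(4 + 2*C)*(16 + C) (Z(C) = 4 + 2*((C + 16)*(C + (4 + C))) = 4 + 2*((16 + C)*(4 + 2*C)) = 4 + 2*((4 + 2*C)*(16 + C)) = 4 + 2*(4 + 2*C)*(16 + C))
((k - 9*(-2)) + (91 - 182))/(Z(1) + v) = ((-6 - 9*(-2)) + (91 - 182))/((132 + 4*1² + 72*1) - 248) = ((-6 + 18) - 91)/((132 + 4*1 + 72) - 248) = (12 - 91)/((132 + 4 + 72) - 248) = -79/(208 - 248) = -79/(-40) = -79*(-1/40) = 79/40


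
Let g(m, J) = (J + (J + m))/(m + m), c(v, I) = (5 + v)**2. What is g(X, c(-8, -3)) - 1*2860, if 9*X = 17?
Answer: -97061/34 ≈ -2854.7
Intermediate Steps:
X = 17/9 (X = (1/9)*17 = 17/9 ≈ 1.8889)
g(m, J) = (m + 2*J)/(2*m) (g(m, J) = (m + 2*J)/((2*m)) = (m + 2*J)*(1/(2*m)) = (m + 2*J)/(2*m))
g(X, c(-8, -3)) - 1*2860 = ((5 - 8)**2 + (1/2)*(17/9))/(17/9) - 1*2860 = 9*((-3)**2 + 17/18)/17 - 2860 = 9*(9 + 17/18)/17 - 2860 = (9/17)*(179/18) - 2860 = 179/34 - 2860 = -97061/34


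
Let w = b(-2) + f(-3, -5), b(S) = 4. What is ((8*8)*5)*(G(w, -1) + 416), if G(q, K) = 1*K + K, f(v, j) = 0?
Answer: 132480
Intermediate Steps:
w = 4 (w = 4 + 0 = 4)
G(q, K) = 2*K (G(q, K) = K + K = 2*K)
((8*8)*5)*(G(w, -1) + 416) = ((8*8)*5)*(2*(-1) + 416) = (64*5)*(-2 + 416) = 320*414 = 132480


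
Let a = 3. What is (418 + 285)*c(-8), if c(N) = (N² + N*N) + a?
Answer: 92093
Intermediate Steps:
c(N) = 3 + 2*N² (c(N) = (N² + N*N) + 3 = (N² + N²) + 3 = 2*N² + 3 = 3 + 2*N²)
(418 + 285)*c(-8) = (418 + 285)*(3 + 2*(-8)²) = 703*(3 + 2*64) = 703*(3 + 128) = 703*131 = 92093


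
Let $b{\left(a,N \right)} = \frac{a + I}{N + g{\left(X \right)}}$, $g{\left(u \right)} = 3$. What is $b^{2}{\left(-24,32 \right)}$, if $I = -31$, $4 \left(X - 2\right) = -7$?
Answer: $\frac{121}{49} \approx 2.4694$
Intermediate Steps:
$X = \frac{1}{4}$ ($X = 2 + \frac{1}{4} \left(-7\right) = 2 - \frac{7}{4} = \frac{1}{4} \approx 0.25$)
$b{\left(a,N \right)} = \frac{-31 + a}{3 + N}$ ($b{\left(a,N \right)} = \frac{a - 31}{N + 3} = \frac{-31 + a}{3 + N}$)
$b^{2}{\left(-24,32 \right)} = \left(\frac{-31 - 24}{3 + 32}\right)^{2} = \left(\frac{1}{35} \left(-55\right)\right)^{2} = \left(- \frac{11}{7}\right)^{2} = \frac{121}{49}$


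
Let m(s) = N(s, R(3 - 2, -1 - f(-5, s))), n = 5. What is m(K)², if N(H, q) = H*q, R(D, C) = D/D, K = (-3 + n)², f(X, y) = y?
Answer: 16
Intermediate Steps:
K = 4 (K = (-3 + 5)² = 2² = 4)
R(D, C) = 1
m(s) = s (m(s) = s*1 = s)
m(K)² = 4² = 16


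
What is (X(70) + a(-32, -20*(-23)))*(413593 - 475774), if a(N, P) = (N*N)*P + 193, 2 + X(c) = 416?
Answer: -29327482107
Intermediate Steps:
X(c) = 414 (X(c) = -2 + 416 = 414)
a(N, P) = 193 + P*N² (a(N, P) = N²*P + 193 = P*N² + 193 = 193 + P*N²)
(X(70) + a(-32, -20*(-23)))*(413593 - 475774) = (414 + (193 - 20*(-23)*(-32)²))*(413593 - 475774) = (414 + (193 + 460*1024))*(-62181) = (414 + (193 + 471040))*(-62181) = (414 + 471233)*(-62181) = 471647*(-62181) = -29327482107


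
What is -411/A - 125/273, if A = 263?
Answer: -145078/71799 ≈ -2.0206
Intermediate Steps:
-411/A - 125/273 = -411/263 - 125/273 = -145078/71799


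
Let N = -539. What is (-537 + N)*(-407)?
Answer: 437932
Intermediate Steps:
(-537 + N)*(-407) = (-537 - 539)*(-407) = -1076*(-407) = 437932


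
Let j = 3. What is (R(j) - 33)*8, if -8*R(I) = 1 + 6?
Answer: -271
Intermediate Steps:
R(I) = -7/8 (R(I) = -(1 + 6)/8 = -⅛*7 = -7/8)
(R(j) - 33)*8 = (-7/8 - 33)*8 = -271/8*8 = -271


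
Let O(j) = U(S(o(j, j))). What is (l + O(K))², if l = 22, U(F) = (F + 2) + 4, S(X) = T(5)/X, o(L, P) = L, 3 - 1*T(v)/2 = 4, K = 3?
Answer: 6724/9 ≈ 747.11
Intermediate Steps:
T(v) = -2 (T(v) = 6 - 2*4 = 6 - 8 = -2)
S(X) = -2/X
U(F) = 6 + F (U(F) = (2 + F) + 4 = 6 + F)
O(j) = 6 - 2/j
(l + O(K))² = (22 + (6 - 2/3))² = (22 + (6 - 2*⅓))² = (22 + (6 - ⅔))² = (22 + 16/3)² = (82/3)² = 6724/9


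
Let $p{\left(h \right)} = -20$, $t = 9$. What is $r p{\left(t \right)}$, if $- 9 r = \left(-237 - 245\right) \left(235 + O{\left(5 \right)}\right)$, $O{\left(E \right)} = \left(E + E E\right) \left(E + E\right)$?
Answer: $- \frac{5157400}{9} \approx -5.7304 \cdot 10^{5}$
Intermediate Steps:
$O{\left(E \right)} = 2 E \left(E + E^{2}\right)$ ($O{\left(E \right)} = \left(E + E^{2}\right) 2 E = 2 E \left(E + E^{2}\right)$)
$r = \frac{257870}{9}$ ($r = - \frac{\left(-237 - 245\right) \left(235 + 2 \cdot 5^{2} \left(1 + 5\right)\right)}{9} = - \frac{\left(-482\right) \left(235 + 2 \cdot 25 \cdot 6\right)}{9} = - \frac{\left(-482\right) \left(235 + 300\right)}{9} = - \frac{\left(-482\right) 535}{9} = \left(- \frac{1}{9}\right) \left(-257870\right) = \frac{257870}{9} \approx 28652.0$)
$r p{\left(t \right)} = \frac{257870}{9} \left(-20\right) = - \frac{5157400}{9}$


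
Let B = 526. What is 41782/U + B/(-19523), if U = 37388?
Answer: 30617073/28074074 ≈ 1.0906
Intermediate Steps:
41782/U + B/(-19523) = 41782/37388 + 526/(-19523) = 41782*(1/37388) + 526*(-1/19523) = 1607/1438 - 526/19523 = 30617073/28074074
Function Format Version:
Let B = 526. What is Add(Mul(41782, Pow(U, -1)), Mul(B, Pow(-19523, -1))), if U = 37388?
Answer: Rational(30617073, 28074074) ≈ 1.0906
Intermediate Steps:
Add(Mul(41782, Pow(U, -1)), Mul(B, Pow(-19523, -1))) = Add(Mul(41782, Pow(37388, -1)), Mul(526, Pow(-19523, -1))) = Add(Mul(41782, Rational(1, 37388)), Mul(526, Rational(-1, 19523))) = Add(Rational(1607, 1438), Rational(-526, 19523)) = Rational(30617073, 28074074)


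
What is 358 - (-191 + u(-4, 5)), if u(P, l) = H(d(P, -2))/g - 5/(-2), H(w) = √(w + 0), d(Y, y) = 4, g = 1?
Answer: 1089/2 ≈ 544.50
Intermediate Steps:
H(w) = √w
u(P, l) = 9/2 (u(P, l) = √4/1 - 5/(-2) = 2*1 - 5*(-½) = 2 + 5/2 = 9/2)
358 - (-191 + u(-4, 5)) = 358 - (-191 + 9/2) = 358 - 1*(-373/2) = 358 + 373/2 = 1089/2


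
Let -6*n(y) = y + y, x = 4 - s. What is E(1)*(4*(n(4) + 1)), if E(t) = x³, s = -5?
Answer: -972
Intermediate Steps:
x = 9 (x = 4 - 1*(-5) = 4 + 5 = 9)
n(y) = -y/3 (n(y) = -(y + y)/6 = -y/3)
E(t) = 729 (E(t) = 9³ = 729)
E(1)*(4*(n(4) + 1)) = 729*(4*(-⅓*4 + 1)) = 729*(4*(-4/3 + 1)) = 729*(4*(-⅓)) = 729*(-4/3) = -972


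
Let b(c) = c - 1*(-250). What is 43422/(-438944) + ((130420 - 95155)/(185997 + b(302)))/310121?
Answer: -38061623800483/384759438661136 ≈ -0.098923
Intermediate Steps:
b(c) = 250 + c (b(c) = c + 250 = 250 + c)
43422/(-438944) + ((130420 - 95155)/(185997 + b(302)))/310121 = 43422/(-438944) + ((130420 - 95155)/(185997 + (250 + 302)))/310121 = 43422*(-1/438944) + (35265/(185997 + 552))*(1/310121) = -21711/219472 + (35265/186549)*(1/310121) = -21711/219472 + (35265*(1/186549))*(1/310121) = -21711/219472 + (11755/62183)*(1/310121) = -21711/219472 + 11755/19284254143 = -38061623800483/384759438661136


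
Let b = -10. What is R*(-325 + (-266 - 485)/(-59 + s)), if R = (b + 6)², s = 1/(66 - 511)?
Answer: -8199005/1641 ≈ -4996.3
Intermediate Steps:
s = -1/445 (s = 1/(-445) = -1/445 ≈ -0.0022472)
R = 16 (R = (-10 + 6)² = (-4)² = 16)
R*(-325 + (-266 - 485)/(-59 + s)) = 16*(-325 + (-266 - 485)/(-59 - 1/445)) = 16*(-325 - 751/(-26256/445)) = 16*(-325 - 751*(-445/26256)) = 16*(-325 + 334195/26256) = 16*(-8199005/26256) = -8199005/1641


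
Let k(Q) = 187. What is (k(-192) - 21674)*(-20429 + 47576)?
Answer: -583307589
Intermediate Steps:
(k(-192) - 21674)*(-20429 + 47576) = (187 - 21674)*(-20429 + 47576) = -21487*27147 = -583307589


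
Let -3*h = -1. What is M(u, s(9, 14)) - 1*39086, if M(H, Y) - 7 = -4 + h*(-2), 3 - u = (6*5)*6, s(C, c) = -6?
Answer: -117251/3 ≈ -39084.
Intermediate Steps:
h = 1/3 (h = -1/3*(-1) = 1/3 ≈ 0.33333)
u = -177 (u = 3 - 6*5*6 = 3 - 30*6 = 3 - 1*180 = 3 - 180 = -177)
M(H, Y) = 7/3 (M(H, Y) = 7 + (-4 + (1/3)*(-2)) = 7 + (-4 - 2/3) = 7 - 14/3 = 7/3)
M(u, s(9, 14)) - 1*39086 = 7/3 - 1*39086 = 7/3 - 39086 = -117251/3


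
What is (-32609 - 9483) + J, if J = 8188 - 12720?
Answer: -46624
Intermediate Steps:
J = -4532
(-32609 - 9483) + J = (-32609 - 9483) - 4532 = -42092 - 4532 = -46624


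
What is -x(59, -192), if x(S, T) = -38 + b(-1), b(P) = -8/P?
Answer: 30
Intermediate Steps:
x(S, T) = -30 (x(S, T) = -38 - 8/(-1) = -38 - 8*(-1) = -38 + 8 = -30)
-x(59, -192) = -1*(-30) = 30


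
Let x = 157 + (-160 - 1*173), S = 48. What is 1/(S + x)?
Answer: -1/128 ≈ -0.0078125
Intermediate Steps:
x = -176 (x = 157 + (-160 - 173) = 157 - 333 = -176)
1/(S + x) = 1/(48 - 176) = 1/(-128) = -1/128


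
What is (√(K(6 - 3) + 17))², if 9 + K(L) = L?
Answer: 11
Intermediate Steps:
K(L) = -9 + L
(√(K(6 - 3) + 17))² = (√((-9 + (6 - 3)) + 17))² = (√((-9 + 3) + 17))² = (√(-6 + 17))² = (√11)² = 11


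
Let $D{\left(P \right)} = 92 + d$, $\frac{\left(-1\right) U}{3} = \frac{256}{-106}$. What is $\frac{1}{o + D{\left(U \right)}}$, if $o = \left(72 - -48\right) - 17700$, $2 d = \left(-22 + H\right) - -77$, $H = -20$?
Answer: $- \frac{2}{34941} \approx -5.7239 \cdot 10^{-5}$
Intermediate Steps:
$U = \frac{384}{53}$ ($U = - 3 \frac{256}{-106} = - 3 \cdot 256 \left(- \frac{1}{106}\right) = \left(-3\right) \left(- \frac{128}{53}\right) = \frac{384}{53} \approx 7.2453$)
$d = \frac{35}{2}$ ($d = \frac{\left(-22 - 20\right) - -77}{2} = \frac{-42 + 77}{2} = \frac{1}{2} \cdot 35 = \frac{35}{2} \approx 17.5$)
$D{\left(P \right)} = \frac{219}{2}$ ($D{\left(P \right)} = 92 + \frac{35}{2} = \frac{219}{2}$)
$o = -17580$ ($o = \left(72 + 48\right) - 17700 = 120 - 17700 = -17580$)
$\frac{1}{o + D{\left(U \right)}} = \frac{1}{-17580 + \frac{219}{2}} = \frac{1}{- \frac{34941}{2}} = - \frac{2}{34941}$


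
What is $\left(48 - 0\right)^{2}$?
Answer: $2304$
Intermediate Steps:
$\left(48 - 0\right)^{2} = \left(48 + 0\right)^{2} = 48^{2} = 2304$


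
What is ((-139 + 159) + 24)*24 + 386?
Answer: 1442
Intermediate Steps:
((-139 + 159) + 24)*24 + 386 = (20 + 24)*24 + 386 = 44*24 + 386 = 1056 + 386 = 1442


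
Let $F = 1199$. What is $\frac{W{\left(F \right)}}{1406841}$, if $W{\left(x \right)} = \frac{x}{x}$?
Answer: $\frac{1}{1406841} \approx 7.1081 \cdot 10^{-7}$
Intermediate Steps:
$W{\left(x \right)} = 1$
$\frac{W{\left(F \right)}}{1406841} = 1 \cdot \frac{1}{1406841} = \frac{1}{1406841}$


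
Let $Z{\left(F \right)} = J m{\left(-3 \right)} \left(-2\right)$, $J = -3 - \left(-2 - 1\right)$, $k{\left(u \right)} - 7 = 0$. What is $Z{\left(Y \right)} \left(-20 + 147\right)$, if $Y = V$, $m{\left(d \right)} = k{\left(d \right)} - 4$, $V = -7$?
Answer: $0$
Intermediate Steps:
$k{\left(u \right)} = 7$ ($k{\left(u \right)} = 7 + 0 = 7$)
$m{\left(d \right)} = 3$ ($m{\left(d \right)} = 7 - 4 = 3$)
$Y = -7$
$J = 0$ ($J = -3 - \left(-2 - 1\right) = -3 - -3 = -3 + 3 = 0$)
$Z{\left(F \right)} = 0$ ($Z{\left(F \right)} = 0 \cdot 3 \left(-2\right) = 0 \left(-2\right) = 0$)
$Z{\left(Y \right)} \left(-20 + 147\right) = 0 \left(-20 + 147\right) = 0 \cdot 127 = 0$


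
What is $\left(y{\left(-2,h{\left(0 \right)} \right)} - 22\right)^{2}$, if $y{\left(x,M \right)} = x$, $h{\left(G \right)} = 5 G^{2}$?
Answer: $576$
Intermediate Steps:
$\left(y{\left(-2,h{\left(0 \right)} \right)} - 22\right)^{2} = \left(-2 - 22\right)^{2} = \left(-24\right)^{2} = 576$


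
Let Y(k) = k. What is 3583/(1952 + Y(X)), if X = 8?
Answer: 3583/1960 ≈ 1.8281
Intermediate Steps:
3583/(1952 + Y(X)) = 3583/(1952 + 8) = 3583/1960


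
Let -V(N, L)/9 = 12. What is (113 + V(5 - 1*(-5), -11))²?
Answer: 25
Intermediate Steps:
V(N, L) = -108 (V(N, L) = -9*12 = -108)
(113 + V(5 - 1*(-5), -11))² = (113 - 108)² = 5² = 25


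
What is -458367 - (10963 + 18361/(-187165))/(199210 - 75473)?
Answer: -10615431398428569/23159235605 ≈ -4.5837e+5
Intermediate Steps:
-458367 - (10963 + 18361/(-187165))/(199210 - 75473) = -458367 - (10963 + 18361*(-1/187165))/123737 = -458367 - (10963 - 18361/187165)/123737 = -458367 - 2051871534/(187165*123737) = -458367 - 1*2051871534/23159235605 = -458367 - 2051871534/23159235605 = -10615431398428569/23159235605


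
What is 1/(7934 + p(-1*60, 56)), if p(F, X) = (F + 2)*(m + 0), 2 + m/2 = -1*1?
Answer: 1/8282 ≈ 0.00012074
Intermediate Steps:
m = -6 (m = -4 + 2*(-1*1) = -4 + 2*(-1) = -4 - 2 = -6)
p(F, X) = -12 - 6*F (p(F, X) = (F + 2)*(-6 + 0) = (2 + F)*(-6) = -12 - 6*F)
1/(7934 + p(-1*60, 56)) = 1/(7934 + (-12 - (-6)*60)) = 1/(7934 + (-12 - 6*(-60))) = 1/(7934 + (-12 + 360)) = 1/(7934 + 348) = 1/8282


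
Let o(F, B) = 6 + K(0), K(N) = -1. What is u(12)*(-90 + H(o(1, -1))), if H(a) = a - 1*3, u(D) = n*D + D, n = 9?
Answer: -10560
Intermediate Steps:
o(F, B) = 5 (o(F, B) = 6 - 1 = 5)
u(D) = 10*D (u(D) = 9*D + D = 10*D)
H(a) = -3 + a (H(a) = a - 3 = -3 + a)
u(12)*(-90 + H(o(1, -1))) = (10*12)*(-90 + (-3 + 5)) = 120*(-90 + 2) = 120*(-88) = -10560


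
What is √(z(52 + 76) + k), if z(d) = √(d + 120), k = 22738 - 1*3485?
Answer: √(19253 + 2*√62) ≈ 138.81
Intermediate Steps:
k = 19253 (k = 22738 - 3485 = 19253)
z(d) = √(120 + d)
√(z(52 + 76) + k) = √(√(120 + (52 + 76)) + 19253) = √(√(120 + 128) + 19253) = √(√248 + 19253) = √(2*√62 + 19253) = √(19253 + 2*√62)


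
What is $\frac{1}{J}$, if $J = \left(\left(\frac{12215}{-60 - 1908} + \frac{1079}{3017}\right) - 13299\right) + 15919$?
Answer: $\frac{5937456}{15521405537} \approx 0.00038253$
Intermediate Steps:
$J = \frac{15521405537}{5937456}$ ($J = \left(\left(\frac{12215}{-60 - 1908} + 1079 \cdot \frac{1}{3017}\right) - 13299\right) + 15919 = \left(\left(\frac{12215}{-1968} + \frac{1079}{3017}\right) - 13299\right) + 15919 = \left(\left(12215 \left(- \frac{1}{1968}\right) + \frac{1079}{3017}\right) - 13299\right) + 15919 = \left(\left(- \frac{12215}{1968} + \frac{1079}{3017}\right) - 13299\right) + 15919 = \left(- \frac{34729183}{5937456} - 13299\right) + 15919 = - \frac{78996956527}{5937456} + 15919 = \frac{15521405537}{5937456} \approx 2614.2$)
$\frac{1}{J} = \frac{1}{\frac{15521405537}{5937456}} = \frac{5937456}{15521405537}$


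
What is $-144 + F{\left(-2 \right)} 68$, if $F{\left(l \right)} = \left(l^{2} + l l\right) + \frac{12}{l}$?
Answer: $-8$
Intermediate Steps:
$F{\left(l \right)} = 2 l^{2} + \frac{12}{l}$ ($F{\left(l \right)} = \left(l^{2} + l^{2}\right) + \frac{12}{l} = 2 l^{2} + \frac{12}{l}$)
$-144 + F{\left(-2 \right)} 68 = -144 + \frac{2 \left(6 + \left(-2\right)^{3}\right)}{-2} \cdot 68 = -144 + 2 \left(- \frac{1}{2}\right) \left(6 - 8\right) 68 = -144 + 2 \left(- \frac{1}{2}\right) \left(-2\right) 68 = -144 + 2 \cdot 68 = -144 + 136 = -8$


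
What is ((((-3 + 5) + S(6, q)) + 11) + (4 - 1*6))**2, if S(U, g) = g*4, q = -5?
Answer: 81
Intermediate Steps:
S(U, g) = 4*g
((((-3 + 5) + S(6, q)) + 11) + (4 - 1*6))**2 = ((((-3 + 5) + 4*(-5)) + 11) + (4 - 1*6))**2 = (((2 - 20) + 11) + (4 - 6))**2 = ((-18 + 11) - 2)**2 = (-7 - 2)**2 = (-9)**2 = 81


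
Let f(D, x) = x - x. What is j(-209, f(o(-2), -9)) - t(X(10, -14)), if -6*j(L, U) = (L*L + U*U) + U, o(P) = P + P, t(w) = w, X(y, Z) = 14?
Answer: -43765/6 ≈ -7294.2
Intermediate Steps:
o(P) = 2*P
f(D, x) = 0
j(L, U) = -U/6 - L**2/6 - U**2/6 (j(L, U) = -((L*L + U*U) + U)/6 = -((L**2 + U**2) + U)/6 = -(U + L**2 + U**2)/6 = -U/6 - L**2/6 - U**2/6)
j(-209, f(o(-2), -9)) - t(X(10, -14)) = (-1/6*0 - 1/6*(-209)**2 - 1/6*0**2) - 1*14 = (0 - 1/6*43681 - 1/6*0) - 14 = (0 - 43681/6 + 0) - 14 = -43681/6 - 14 = -43765/6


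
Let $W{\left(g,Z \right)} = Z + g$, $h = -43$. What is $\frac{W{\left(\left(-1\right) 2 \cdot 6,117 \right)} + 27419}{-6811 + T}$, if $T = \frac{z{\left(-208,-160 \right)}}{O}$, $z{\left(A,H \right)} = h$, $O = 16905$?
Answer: $- \frac{232646610}{57569999} \approx -4.0411$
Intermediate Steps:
$z{\left(A,H \right)} = -43$
$T = - \frac{43}{16905} \approx -0.0025436$
$\frac{W{\left(\left(-1\right) 2 \cdot 6,117 \right)} + 27419}{-6811 + T} = \frac{\left(117 + \left(-1\right) 2 \cdot 6\right) + 27419}{-6811 - \frac{43}{16905}} = \frac{\left(117 - 12\right) + 27419}{- \frac{115139998}{16905}} = \left(\left(117 - 12\right) + 27419\right) \left(- \frac{16905}{115139998}\right) = \left(105 + 27419\right) \left(- \frac{16905}{115139998}\right) = 27524 \left(- \frac{16905}{115139998}\right) = - \frac{232646610}{57569999}$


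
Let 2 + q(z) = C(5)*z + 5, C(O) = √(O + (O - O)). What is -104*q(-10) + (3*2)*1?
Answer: -306 + 1040*√5 ≈ 2019.5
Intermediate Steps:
C(O) = √O (C(O) = √(O + 0) = √O)
q(z) = 3 + z*√5 (q(z) = -2 + (√5*z + 5) = -2 + (z*√5 + 5) = -2 + (5 + z*√5) = 3 + z*√5)
-104*q(-10) + (3*2)*1 = -104*(3 - 10*√5) + (3*2)*1 = (-312 + 1040*√5) + 6*1 = (-312 + 1040*√5) + 6 = -306 + 1040*√5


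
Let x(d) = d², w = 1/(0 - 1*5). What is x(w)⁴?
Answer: 1/390625 ≈ 2.5600e-6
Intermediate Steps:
w = -⅕ (w = 1/(0 - 5) = 1/(-5) = -⅕ ≈ -0.20000)
x(w)⁴ = ((-⅕)²)⁴ = (1/25)⁴ = 1/390625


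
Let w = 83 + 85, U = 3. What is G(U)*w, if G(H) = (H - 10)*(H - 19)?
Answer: 18816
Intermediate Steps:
w = 168
G(H) = (-19 + H)*(-10 + H) (G(H) = (-10 + H)*(-19 + H) = (-19 + H)*(-10 + H))
G(U)*w = (190 + 3² - 29*3)*168 = (190 + 9 - 87)*168 = 112*168 = 18816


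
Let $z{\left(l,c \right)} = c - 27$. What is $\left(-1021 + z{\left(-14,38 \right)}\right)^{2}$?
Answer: $1020100$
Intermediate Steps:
$z{\left(l,c \right)} = -27 + c$
$\left(-1021 + z{\left(-14,38 \right)}\right)^{2} = \left(-1021 + \left(-27 + 38\right)\right)^{2} = \left(-1021 + 11\right)^{2} = \left(-1010\right)^{2} = 1020100$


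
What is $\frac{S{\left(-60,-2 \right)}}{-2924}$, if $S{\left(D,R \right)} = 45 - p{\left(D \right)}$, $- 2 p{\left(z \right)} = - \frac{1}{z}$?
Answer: $- \frac{5401}{350880} \approx -0.015393$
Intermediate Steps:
$p{\left(z \right)} = \frac{1}{2 z}$ ($p{\left(z \right)} = - \frac{\left(-1\right) \frac{1}{z}}{2} = \frac{1}{2 z}$)
$S{\left(D,R \right)} = 45 - \frac{1}{2 D}$
$\frac{S{\left(-60,-2 \right)}}{-2924} = \frac{45 - \frac{1}{2 \left(-60\right)}}{-2924} = \left(45 - - \frac{1}{120}\right) \left(- \frac{1}{2924}\right) = \left(45 + \frac{1}{120}\right) \left(- \frac{1}{2924}\right) = \frac{5401}{120} \left(- \frac{1}{2924}\right) = - \frac{5401}{350880}$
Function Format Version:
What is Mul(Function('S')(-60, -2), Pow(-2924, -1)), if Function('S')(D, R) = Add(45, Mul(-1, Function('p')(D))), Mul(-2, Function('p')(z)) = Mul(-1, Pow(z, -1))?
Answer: Rational(-5401, 350880) ≈ -0.015393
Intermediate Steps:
Function('p')(z) = Mul(Rational(1, 2), Pow(z, -1)) (Function('p')(z) = Mul(Rational(-1, 2), Mul(-1, Pow(z, -1))) = Mul(Rational(1, 2), Pow(z, -1)))
Function('S')(D, R) = Add(45, Mul(Rational(-1, 2), Pow(D, -1))) (Function('S')(D, R) = Add(45, Mul(-1, Mul(Rational(1, 2), Pow(D, -1)))) = Add(45, Mul(Rational(-1, 2), Pow(D, -1))))
Mul(Function('S')(-60, -2), Pow(-2924, -1)) = Mul(Add(45, Mul(Rational(-1, 2), Pow(-60, -1))), Pow(-2924, -1)) = Mul(Add(45, Mul(Rational(-1, 2), Rational(-1, 60))), Rational(-1, 2924)) = Mul(Add(45, Rational(1, 120)), Rational(-1, 2924)) = Mul(Rational(5401, 120), Rational(-1, 2924)) = Rational(-5401, 350880)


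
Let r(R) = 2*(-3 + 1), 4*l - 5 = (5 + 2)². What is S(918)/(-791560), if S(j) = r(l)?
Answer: 1/197890 ≈ 5.0533e-6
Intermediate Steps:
l = 27/2 (l = 5/4 + (5 + 2)²/4 = 5/4 + (¼)*7² = 5/4 + (¼)*49 = 5/4 + 49/4 = 27/2 ≈ 13.500)
r(R) = -4 (r(R) = 2*(-2) = -4)
S(j) = -4
S(918)/(-791560) = -4/(-791560) = -4*(-1/791560) = 1/197890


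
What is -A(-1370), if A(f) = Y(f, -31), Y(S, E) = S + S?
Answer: 2740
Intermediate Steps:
Y(S, E) = 2*S
A(f) = 2*f
-A(-1370) = -2*(-1370) = -1*(-2740) = 2740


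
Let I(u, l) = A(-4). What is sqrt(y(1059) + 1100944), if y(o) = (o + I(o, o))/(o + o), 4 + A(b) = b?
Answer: sqrt(4938753338274)/2118 ≈ 1049.3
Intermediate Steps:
A(b) = -4 + b
I(u, l) = -8 (I(u, l) = -4 - 4 = -8)
y(o) = (-8 + o)/(2*o) (y(o) = (o - 8)/(o + o) = (-8 + o)/((2*o)) = (-8 + o)*(1/(2*o)) = (-8 + o)/(2*o))
sqrt(y(1059) + 1100944) = sqrt((1/2)*(-8 + 1059)/1059 + 1100944) = sqrt((1/2)*(1/1059)*1051 + 1100944) = sqrt(1051/2118 + 1100944) = sqrt(2331800443/2118) = sqrt(4938753338274)/2118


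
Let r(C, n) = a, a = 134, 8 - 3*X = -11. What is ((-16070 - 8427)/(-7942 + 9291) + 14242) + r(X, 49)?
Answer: 19368727/1349 ≈ 14358.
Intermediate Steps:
X = 19/3 (X = 8/3 - ⅓*(-11) = 8/3 + 11/3 = 19/3 ≈ 6.3333)
r(C, n) = 134
((-16070 - 8427)/(-7942 + 9291) + 14242) + r(X, 49) = ((-16070 - 8427)/(-7942 + 9291) + 14242) + 134 = (-24497/1349 + 14242) + 134 = 19187961/1349 + 134 = 19368727/1349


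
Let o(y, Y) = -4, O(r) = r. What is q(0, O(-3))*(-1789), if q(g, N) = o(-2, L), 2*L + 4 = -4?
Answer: 7156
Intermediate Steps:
L = -4 (L = -2 + (1/2)*(-4) = -2 - 2 = -4)
q(g, N) = -4
q(0, O(-3))*(-1789) = -4*(-1789) = 7156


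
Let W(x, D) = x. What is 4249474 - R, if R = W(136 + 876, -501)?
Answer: 4248462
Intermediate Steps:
R = 1012 (R = 136 + 876 = 1012)
4249474 - R = 4249474 - 1*1012 = 4249474 - 1012 = 4248462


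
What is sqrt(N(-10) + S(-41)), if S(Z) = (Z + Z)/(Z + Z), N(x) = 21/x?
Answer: I*sqrt(110)/10 ≈ 1.0488*I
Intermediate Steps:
S(Z) = 1 (S(Z) = (2*Z)/((2*Z)) = (2*Z)*(1/(2*Z)) = 1)
sqrt(N(-10) + S(-41)) = sqrt(21/(-10) + 1) = sqrt(21*(-1/10) + 1) = sqrt(-21/10 + 1) = sqrt(-11/10) = I*sqrt(110)/10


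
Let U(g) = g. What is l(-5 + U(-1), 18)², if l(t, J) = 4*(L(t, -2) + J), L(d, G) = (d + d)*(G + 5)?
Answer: 5184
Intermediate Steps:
L(d, G) = 2*d*(5 + G) (L(d, G) = (2*d)*(5 + G) = 2*d*(5 + G))
l(t, J) = 4*J + 24*t (l(t, J) = 4*(2*t*(5 - 2) + J) = 4*(2*t*3 + J) = 4*(6*t + J) = 4*(J + 6*t) = 4*J + 24*t)
l(-5 + U(-1), 18)² = (4*18 + 24*(-5 - 1))² = (72 + 24*(-6))² = (72 - 144)² = (-72)² = 5184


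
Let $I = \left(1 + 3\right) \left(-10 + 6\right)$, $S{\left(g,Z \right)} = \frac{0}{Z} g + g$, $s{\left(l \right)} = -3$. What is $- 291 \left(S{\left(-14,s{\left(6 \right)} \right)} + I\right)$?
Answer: $8730$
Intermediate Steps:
$S{\left(g,Z \right)} = g$ ($S{\left(g,Z \right)} = 0 g + g = 0 + g = g$)
$I = -16$ ($I = 4 \left(-4\right) = -16$)
$- 291 \left(S{\left(-14,s{\left(6 \right)} \right)} + I\right) = - 291 \left(-14 - 16\right) = \left(-291\right) \left(-30\right) = 8730$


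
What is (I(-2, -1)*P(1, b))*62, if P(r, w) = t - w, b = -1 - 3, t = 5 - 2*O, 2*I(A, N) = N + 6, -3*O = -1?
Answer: 3875/3 ≈ 1291.7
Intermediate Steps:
O = ⅓ (O = -⅓*(-1) = ⅓ ≈ 0.33333)
I(A, N) = 3 + N/2 (I(A, N) = (N + 6)/2 = (6 + N)/2 = 3 + N/2)
t = 13/3 (t = 5 - 2*⅓ = 5 - ⅔ = 13/3 ≈ 4.3333)
b = -4
P(r, w) = 13/3 - w
(I(-2, -1)*P(1, b))*62 = ((3 + (½)*(-1))*(13/3 - 1*(-4)))*62 = ((3 - ½)*(13/3 + 4))*62 = ((5/2)*(25/3))*62 = (125/6)*62 = 3875/3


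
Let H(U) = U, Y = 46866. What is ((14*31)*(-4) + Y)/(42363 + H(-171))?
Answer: 22565/21096 ≈ 1.0696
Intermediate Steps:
((14*31)*(-4) + Y)/(42363 + H(-171)) = ((14*31)*(-4) + 46866)/(42363 - 171) = (434*(-4) + 46866)/42192 = (-1736 + 46866)*(1/42192) = 45130*(1/42192) = 22565/21096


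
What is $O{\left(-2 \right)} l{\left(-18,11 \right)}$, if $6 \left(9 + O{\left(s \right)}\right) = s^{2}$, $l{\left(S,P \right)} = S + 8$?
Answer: $\frac{250}{3} \approx 83.333$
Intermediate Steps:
$l{\left(S,P \right)} = 8 + S$
$O{\left(s \right)} = -9 + \frac{s^{2}}{6}$
$O{\left(-2 \right)} l{\left(-18,11 \right)} = \left(-9 + \frac{\left(-2\right)^{2}}{6}\right) \left(8 - 18\right) = \left(-9 + \frac{1}{6} \cdot 4\right) \left(-10\right) = \left(-9 + \frac{2}{3}\right) \left(-10\right) = \left(- \frac{25}{3}\right) \left(-10\right) = \frac{250}{3}$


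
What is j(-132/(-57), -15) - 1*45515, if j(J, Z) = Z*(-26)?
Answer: -45125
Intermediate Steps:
j(J, Z) = -26*Z
j(-132/(-57), -15) - 1*45515 = -26*(-15) - 1*45515 = 390 - 45515 = -45125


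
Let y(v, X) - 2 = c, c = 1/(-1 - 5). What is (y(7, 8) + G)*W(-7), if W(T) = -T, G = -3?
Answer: -49/6 ≈ -8.1667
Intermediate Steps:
c = -⅙ (c = 1/(-6) = -⅙ ≈ -0.16667)
y(v, X) = 11/6 (y(v, X) = 2 - ⅙ = 11/6)
(y(7, 8) + G)*W(-7) = (11/6 - 3)*(-1*(-7)) = -7/6*7 = -49/6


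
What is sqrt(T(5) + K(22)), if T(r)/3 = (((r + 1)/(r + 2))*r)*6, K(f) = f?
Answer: sqrt(4858)/7 ≈ 9.9570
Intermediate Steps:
T(r) = 18*r*(1 + r)/(2 + r) (T(r) = 3*((((r + 1)/(r + 2))*r)*6) = 3*((((1 + r)/(2 + r))*r)*6) = 3*((r*(1 + r)/(2 + r))*6) = 3*(6*r*(1 + r)/(2 + r)) = 18*r*(1 + r)/(2 + r))
sqrt(T(5) + K(22)) = sqrt(18*5*(1 + 5)/(2 + 5) + 22) = sqrt(18*5*6/7 + 22) = sqrt(18*5*(1/7)*6 + 22) = sqrt(540/7 + 22) = sqrt(694/7) = sqrt(4858)/7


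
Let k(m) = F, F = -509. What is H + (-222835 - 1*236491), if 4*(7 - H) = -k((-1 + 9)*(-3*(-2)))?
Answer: -1837785/4 ≈ -4.5945e+5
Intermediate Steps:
k(m) = -509
H = -481/4 (H = 7 - (-1)*(-509)/4 = 7 - ¼*509 = 7 - 509/4 = -481/4 ≈ -120.25)
H + (-222835 - 1*236491) = -481/4 + (-222835 - 1*236491) = -481/4 + (-222835 - 236491) = -481/4 - 459326 = -1837785/4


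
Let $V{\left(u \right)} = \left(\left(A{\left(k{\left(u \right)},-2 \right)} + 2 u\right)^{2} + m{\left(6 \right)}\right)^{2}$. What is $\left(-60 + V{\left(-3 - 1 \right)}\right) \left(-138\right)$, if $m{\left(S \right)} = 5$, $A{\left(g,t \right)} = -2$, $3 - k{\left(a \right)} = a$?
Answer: $-1513170$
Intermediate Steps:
$k{\left(a \right)} = 3 - a$
$V{\left(u \right)} = \left(5 + \left(-2 + 2 u\right)^{2}\right)^{2}$ ($V{\left(u \right)} = \left(\left(-2 + 2 u\right)^{2} + 5\right)^{2} = \left(5 + \left(-2 + 2 u\right)^{2}\right)^{2}$)
$\left(-60 + V{\left(-3 - 1 \right)}\right) \left(-138\right) = \left(-60 + \left(5 + 4 \left(-1 - 4\right)^{2}\right)^{2}\right) \left(-138\right) = \left(-60 + \left(5 + 4 \left(-5\right)^{2}\right)^{2}\right) \left(-138\right) = \left(-60 + \left(5 + 4 \cdot 25\right)^{2}\right) \left(-138\right) = \left(-60 + \left(5 + 100\right)^{2}\right) \left(-138\right) = \left(-60 + 105^{2}\right) \left(-138\right) = \left(-60 + 11025\right) \left(-138\right) = 10965 \left(-138\right) = -1513170$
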